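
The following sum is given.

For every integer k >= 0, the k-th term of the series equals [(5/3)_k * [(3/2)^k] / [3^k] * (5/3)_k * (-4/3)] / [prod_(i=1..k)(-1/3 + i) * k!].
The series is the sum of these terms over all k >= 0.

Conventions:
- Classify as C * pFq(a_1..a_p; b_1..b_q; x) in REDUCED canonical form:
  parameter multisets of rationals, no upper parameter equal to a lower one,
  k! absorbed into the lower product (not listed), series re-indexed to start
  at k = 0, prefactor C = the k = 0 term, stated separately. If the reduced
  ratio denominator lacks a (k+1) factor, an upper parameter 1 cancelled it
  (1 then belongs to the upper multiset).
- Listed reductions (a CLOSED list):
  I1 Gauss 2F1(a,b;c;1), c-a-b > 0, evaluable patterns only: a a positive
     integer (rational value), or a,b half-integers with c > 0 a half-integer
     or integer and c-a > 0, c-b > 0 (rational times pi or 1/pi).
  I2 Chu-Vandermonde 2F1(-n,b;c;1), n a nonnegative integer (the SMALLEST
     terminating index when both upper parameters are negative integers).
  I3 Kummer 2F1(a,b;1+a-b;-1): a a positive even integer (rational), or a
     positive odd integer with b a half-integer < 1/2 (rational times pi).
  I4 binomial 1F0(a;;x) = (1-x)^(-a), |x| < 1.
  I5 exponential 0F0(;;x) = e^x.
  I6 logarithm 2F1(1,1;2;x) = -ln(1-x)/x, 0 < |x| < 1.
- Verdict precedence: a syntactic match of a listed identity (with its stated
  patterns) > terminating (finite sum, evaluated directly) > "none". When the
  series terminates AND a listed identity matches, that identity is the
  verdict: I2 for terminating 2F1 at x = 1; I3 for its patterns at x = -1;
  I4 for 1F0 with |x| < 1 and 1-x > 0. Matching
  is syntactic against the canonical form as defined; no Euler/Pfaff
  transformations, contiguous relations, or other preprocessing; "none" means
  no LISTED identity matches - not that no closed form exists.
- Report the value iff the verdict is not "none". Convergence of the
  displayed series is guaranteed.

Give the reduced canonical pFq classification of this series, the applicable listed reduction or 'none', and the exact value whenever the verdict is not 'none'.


At argument 1/2: a 2F1 with upper {5/3, 5/3}, lower {2/3}, scaled by C = -4/3. Verdict: none here - no I1-I6 shape fits x = 1/2 with lower {2/3}.

The tell: x = (1/2) and the lower running product (C = -4/3, x = 1/2) is a rising factorial.
Step ratio: r(k) = (1/2) * (k+5/3) (k+5/3) / [(k+2/3) (k+1)] - rational in k. x = (1/2); t_0 = -4/3; negate the roots.


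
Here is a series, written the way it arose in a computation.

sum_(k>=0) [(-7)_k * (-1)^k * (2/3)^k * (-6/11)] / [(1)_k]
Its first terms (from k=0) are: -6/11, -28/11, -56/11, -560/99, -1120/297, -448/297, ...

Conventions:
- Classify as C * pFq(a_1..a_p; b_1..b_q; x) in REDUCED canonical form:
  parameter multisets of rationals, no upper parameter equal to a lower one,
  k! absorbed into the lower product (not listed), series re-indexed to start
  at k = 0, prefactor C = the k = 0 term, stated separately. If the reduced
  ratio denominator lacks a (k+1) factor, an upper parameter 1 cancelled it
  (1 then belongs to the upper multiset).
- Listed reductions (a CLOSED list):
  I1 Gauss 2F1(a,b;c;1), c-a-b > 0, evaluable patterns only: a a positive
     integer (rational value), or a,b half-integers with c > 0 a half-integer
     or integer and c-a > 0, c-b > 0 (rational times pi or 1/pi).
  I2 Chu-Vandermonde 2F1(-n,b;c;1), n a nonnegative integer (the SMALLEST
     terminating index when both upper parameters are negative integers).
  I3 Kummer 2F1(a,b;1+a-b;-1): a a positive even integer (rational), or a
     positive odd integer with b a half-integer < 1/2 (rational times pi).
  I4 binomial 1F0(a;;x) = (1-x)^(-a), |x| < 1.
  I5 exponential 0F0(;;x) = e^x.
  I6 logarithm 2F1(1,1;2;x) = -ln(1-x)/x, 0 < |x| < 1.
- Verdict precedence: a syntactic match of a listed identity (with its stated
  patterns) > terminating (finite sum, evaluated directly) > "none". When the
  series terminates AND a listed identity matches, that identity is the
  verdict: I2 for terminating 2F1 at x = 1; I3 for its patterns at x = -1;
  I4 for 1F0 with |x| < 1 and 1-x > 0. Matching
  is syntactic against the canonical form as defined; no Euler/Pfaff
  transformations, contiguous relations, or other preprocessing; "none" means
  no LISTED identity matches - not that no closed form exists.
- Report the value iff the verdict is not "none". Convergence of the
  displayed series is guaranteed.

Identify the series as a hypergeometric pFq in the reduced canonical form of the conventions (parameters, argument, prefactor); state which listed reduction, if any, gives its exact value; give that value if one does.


With C = -6/11: the canonical form is 1F0(-7; -; -2/3). Verdict: the I4 binomial reduction applies (the 1F0 binomial series: exponent 7, x = -2/3). Its exact value is -156250/8019.

Key observation: t_0 being -6/11, the (-1)^k factor (prefactor -6/11) folds into the argument's sign.
Consecutive-term ratio: r(k) = (-2/3) * (k-7) / [(k+1)] - poly over poly, x = (-2/3) from leading terms; C = -6/11 at k = 0.


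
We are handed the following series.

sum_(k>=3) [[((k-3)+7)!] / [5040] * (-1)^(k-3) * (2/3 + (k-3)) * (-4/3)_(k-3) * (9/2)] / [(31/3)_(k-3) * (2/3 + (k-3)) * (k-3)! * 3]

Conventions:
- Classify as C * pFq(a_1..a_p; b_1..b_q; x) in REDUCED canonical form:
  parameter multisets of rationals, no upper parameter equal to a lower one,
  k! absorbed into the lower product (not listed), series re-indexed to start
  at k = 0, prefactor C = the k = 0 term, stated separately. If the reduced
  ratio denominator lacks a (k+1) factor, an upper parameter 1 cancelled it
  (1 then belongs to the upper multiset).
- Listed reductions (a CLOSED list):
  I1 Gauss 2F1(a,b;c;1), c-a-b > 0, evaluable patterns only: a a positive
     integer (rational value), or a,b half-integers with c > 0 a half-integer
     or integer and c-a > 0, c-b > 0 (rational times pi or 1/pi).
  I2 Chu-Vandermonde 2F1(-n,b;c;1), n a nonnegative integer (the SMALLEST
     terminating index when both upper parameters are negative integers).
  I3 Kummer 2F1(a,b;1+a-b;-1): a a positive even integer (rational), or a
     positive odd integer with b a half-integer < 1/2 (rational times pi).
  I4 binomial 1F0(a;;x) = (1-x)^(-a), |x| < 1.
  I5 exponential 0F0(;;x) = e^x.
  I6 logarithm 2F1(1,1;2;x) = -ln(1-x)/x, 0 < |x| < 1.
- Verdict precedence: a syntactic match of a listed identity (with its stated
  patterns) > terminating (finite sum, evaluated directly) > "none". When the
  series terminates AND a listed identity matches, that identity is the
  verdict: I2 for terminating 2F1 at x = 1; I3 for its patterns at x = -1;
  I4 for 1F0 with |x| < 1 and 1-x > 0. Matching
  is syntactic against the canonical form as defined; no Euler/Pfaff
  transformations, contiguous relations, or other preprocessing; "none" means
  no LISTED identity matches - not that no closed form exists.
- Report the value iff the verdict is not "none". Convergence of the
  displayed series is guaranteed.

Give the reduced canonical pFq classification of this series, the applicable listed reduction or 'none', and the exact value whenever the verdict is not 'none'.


Canonical form: C = 3/2 times 2F1 with upper {-4/3, 8}, lower {31/3}, x = -1. Verdict: the Kummer evaluation I3 fires (x = -1; c = 31/3 equals 1+a-b for upper {-4/3, 8}: listed pattern). Hence: 1045/324.

First insight: from the first term 3/2: the factorial ratio (C = 3/2, x = -1) (k+a-1)!/(a-1)! is a rising factorial (a)_k.
Step ratio: r(k) = (-1) * (k-4/3) (k+8) / [(k+31/3) (k+1)] - poly over poly, x = (-1) from leading terms; C = 3/2 at k = 0.


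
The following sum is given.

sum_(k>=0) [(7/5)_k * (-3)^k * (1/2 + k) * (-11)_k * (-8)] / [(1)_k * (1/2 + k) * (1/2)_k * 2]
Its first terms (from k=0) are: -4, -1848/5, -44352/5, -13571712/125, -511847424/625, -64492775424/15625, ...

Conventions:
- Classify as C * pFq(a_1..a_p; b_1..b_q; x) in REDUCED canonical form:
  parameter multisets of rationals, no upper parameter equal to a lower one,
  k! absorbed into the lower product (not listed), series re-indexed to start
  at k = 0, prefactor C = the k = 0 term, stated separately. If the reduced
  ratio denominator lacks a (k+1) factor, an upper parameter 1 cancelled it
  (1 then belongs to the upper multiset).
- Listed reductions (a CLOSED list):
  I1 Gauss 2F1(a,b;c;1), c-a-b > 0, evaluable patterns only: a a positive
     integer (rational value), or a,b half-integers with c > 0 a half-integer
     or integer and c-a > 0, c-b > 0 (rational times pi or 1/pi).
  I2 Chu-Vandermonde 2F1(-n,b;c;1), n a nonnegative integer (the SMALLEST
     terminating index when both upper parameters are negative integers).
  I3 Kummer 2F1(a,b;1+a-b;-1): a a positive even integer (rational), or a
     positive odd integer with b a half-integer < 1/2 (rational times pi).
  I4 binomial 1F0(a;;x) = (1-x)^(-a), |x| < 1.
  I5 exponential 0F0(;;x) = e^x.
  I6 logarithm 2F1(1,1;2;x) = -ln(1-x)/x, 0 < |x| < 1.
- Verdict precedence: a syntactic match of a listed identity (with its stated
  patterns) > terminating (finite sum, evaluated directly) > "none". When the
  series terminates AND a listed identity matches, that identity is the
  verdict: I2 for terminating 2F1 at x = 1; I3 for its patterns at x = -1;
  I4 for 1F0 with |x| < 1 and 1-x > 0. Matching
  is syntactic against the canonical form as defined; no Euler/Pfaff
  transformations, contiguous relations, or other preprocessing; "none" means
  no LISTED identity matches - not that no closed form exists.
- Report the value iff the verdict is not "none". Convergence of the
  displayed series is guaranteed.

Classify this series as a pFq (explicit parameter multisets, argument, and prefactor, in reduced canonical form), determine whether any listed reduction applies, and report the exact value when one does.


Classification (C = -4): 2F1 with upper {-11, 7/5}, lower {1/2}, argument x = -3. Verdict: terminating at k = 11: the factor (-11)_k kills every later term; summing the 12 survivors is exact. Exact value: -70730186173085677268/301513671875.

Key observation: t_0 being -4, (1)_k (C = -4, x = -3) is k! itself.
Term ratio: r(k) = (-3) * (k-11) (k+7/5) / [(k+1/2) (k+1)] - rational; roots negated = parameters, x = (-3), C = -4.


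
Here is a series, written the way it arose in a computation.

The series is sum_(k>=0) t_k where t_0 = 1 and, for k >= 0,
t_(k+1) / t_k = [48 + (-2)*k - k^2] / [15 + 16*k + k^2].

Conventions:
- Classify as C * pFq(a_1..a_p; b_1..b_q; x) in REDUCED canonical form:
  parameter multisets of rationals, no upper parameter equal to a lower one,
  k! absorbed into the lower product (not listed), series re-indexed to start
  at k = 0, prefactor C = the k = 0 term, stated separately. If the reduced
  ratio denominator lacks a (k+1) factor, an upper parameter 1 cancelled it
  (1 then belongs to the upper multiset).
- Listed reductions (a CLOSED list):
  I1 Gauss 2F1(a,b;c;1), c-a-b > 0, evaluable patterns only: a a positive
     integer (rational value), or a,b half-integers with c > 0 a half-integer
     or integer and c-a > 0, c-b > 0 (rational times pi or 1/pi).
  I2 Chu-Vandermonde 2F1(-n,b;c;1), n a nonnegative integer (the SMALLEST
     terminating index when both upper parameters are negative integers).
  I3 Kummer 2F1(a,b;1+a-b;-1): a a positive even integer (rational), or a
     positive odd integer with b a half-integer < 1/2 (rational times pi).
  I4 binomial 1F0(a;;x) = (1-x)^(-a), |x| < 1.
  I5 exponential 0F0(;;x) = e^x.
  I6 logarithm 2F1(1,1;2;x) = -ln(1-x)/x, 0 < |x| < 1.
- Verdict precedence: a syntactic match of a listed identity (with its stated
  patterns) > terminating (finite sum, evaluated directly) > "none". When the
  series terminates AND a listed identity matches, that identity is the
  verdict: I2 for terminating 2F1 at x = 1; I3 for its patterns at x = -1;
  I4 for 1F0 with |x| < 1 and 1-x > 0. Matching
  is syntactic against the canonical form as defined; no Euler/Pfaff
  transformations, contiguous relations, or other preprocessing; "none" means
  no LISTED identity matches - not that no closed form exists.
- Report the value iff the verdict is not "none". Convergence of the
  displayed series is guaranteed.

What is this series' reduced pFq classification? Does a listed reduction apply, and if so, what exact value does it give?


x = -1 here; the reduced form reads 2F1, upper {-6, 8}, lower {15}, C = 1. Verdict (x = -1): Kummer (I3) applies (x = -1; c = 15 equals 1+a-b for upper {-6, 8}: listed pattern). Value: 143/10.

The tell: t_0 being 1, factor the ratio over Q (C = 1, x = -1): negated roots = parameters.
Adjacent-term ratio: r(k) = (-1) * (k-6) (k+8) / [(k+15) (k+1)] - rational in k. x = (-1); t_0 = 1; negate the roots.


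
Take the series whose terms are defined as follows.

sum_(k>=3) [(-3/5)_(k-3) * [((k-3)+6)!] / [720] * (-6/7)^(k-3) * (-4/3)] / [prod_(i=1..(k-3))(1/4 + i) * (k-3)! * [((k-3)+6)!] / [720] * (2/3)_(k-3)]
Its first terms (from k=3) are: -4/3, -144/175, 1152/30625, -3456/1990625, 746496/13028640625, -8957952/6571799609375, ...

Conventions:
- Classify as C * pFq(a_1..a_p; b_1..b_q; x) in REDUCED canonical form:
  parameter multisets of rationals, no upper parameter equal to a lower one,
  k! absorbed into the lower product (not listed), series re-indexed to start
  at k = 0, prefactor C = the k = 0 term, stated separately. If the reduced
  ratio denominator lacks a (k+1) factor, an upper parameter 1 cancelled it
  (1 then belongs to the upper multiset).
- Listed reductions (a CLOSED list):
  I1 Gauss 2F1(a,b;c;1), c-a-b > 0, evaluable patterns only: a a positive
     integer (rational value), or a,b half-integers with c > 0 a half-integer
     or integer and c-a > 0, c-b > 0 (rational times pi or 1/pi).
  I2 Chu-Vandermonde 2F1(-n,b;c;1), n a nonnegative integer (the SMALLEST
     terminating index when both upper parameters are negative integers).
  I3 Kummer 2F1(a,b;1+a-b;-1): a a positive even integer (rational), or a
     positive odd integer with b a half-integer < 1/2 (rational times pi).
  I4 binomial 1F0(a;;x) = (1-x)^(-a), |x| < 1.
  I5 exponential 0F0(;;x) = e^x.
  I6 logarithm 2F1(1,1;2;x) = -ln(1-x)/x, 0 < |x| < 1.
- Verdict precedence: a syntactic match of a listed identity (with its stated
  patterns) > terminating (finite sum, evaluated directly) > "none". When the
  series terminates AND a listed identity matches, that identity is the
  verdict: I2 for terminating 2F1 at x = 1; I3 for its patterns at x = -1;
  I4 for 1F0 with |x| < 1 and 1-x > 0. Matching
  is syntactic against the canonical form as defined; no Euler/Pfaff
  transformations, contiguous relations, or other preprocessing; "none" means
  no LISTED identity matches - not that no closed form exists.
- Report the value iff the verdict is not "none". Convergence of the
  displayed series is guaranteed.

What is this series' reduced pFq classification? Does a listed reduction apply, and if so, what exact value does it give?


Canonical form: C = -4/3 times 1F2 with upper {-3/5}, lower {2/3, 5/4}, x = -6/7. Verdict: none here - no I1-I6 shape fits x = -6/7 with lower {2/3, 5/4}.

Key observation: t_0 = -4/3 here, and the parameter 7 appears in both the upper and lower lists and cancels.
Ratio: r(k) = (-6/7) * (k-3/5) / [(k+2/3) (k+5/4) (k+1)] - rational in k, leading ratio (-6/7); with t_0 = -4/3, classification follows.


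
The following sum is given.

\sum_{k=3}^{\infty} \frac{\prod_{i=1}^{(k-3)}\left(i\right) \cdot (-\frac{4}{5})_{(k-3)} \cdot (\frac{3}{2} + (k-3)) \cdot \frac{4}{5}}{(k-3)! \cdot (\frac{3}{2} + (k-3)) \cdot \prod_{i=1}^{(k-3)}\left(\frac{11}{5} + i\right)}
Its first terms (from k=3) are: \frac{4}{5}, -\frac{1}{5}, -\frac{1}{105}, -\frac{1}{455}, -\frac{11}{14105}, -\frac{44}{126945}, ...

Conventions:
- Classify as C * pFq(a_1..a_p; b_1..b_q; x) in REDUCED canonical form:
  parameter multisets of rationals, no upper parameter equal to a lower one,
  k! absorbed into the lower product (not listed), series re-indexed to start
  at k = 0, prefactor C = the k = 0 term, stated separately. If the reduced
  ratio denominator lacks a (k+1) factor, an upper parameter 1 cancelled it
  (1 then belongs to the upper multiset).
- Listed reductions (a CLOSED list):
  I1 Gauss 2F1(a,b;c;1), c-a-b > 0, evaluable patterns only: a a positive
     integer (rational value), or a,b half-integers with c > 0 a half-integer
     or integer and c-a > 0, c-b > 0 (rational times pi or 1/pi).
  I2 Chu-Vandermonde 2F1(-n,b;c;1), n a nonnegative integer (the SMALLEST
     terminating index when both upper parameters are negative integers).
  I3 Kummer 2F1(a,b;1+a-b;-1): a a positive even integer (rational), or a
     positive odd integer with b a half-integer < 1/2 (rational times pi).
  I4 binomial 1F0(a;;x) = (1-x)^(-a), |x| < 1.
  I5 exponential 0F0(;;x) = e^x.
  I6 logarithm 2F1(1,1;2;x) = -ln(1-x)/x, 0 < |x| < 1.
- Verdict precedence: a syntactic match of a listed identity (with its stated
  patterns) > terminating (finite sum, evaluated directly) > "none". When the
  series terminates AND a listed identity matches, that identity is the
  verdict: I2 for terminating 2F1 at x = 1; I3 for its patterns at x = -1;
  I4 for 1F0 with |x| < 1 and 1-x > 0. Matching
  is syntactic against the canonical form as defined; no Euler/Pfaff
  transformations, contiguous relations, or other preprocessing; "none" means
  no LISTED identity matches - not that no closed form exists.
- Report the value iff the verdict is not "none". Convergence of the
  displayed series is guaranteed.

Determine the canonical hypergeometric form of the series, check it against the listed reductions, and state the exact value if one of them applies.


The series (x = 1) is 2F1: upper {-\frac{4}{5}, 1}, lower {\frac{16}{5}}, prefactor \frac{4}{5}. Verdict at x = 1: Gauss's theorem (I1) matches (x = 1: the Gamma ratio telescopes since c-a-b = 3 > 0 and a = 1 in Z>0). Its exact value is \frac{44}{75}.

Key step: x = 1 and k + 3/2 divides numerator and denominator alike; C = 4/5 after cancelling.
Adjacent-term ratio: r(k) = 1 * (k-\frac{4}{5}) (k+1) / [(k+\frac{16}{5}) (k+1)] - poly over poly, x = 1 from leading terms; C = \frac{4}{5} at k = 0.


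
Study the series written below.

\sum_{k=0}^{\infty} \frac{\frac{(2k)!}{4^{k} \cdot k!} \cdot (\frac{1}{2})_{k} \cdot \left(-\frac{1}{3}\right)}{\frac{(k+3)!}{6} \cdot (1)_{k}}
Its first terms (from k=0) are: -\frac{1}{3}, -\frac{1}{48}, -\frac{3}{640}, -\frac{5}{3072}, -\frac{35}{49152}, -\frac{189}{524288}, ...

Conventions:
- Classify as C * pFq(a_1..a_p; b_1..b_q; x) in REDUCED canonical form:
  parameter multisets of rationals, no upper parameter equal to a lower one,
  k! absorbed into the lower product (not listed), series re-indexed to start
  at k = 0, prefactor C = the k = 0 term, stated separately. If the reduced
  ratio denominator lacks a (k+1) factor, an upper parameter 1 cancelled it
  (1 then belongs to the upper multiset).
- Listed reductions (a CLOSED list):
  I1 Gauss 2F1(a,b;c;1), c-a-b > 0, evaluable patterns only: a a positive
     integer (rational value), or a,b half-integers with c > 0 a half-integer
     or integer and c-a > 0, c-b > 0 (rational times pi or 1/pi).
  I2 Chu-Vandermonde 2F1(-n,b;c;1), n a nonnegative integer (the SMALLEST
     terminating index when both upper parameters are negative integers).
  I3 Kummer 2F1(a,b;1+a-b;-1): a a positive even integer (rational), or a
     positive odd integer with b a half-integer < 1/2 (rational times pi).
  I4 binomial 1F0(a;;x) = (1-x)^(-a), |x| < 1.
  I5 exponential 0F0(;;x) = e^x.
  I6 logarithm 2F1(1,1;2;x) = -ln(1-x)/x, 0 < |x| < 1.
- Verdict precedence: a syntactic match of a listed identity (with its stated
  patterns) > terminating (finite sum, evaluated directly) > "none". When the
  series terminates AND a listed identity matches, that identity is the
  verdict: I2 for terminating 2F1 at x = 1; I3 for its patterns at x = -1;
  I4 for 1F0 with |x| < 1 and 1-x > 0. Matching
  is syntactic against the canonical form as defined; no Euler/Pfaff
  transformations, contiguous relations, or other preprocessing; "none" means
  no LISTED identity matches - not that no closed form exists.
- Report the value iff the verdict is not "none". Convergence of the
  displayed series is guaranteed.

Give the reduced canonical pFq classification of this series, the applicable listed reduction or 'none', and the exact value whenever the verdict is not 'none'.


x = 1 here; the reduced form reads 2F1, upper {\frac{1}{2}, \frac{1}{2}}, lower {4}, C = -\frac{1}{3}. Verdict (x = 1): the half-integer Gauss pattern (I1) applies (x = 1; upper {\frac{1}{2}, \frac{1}{2}} half-integers, c = 4 in the evaluable pattern). Exact value: \left(-\frac{256}{225}\right) / \pi.

The tell: with t_0 = -\frac{1}{3}, the (2k)!/(4^k k!) block (C = -1/3, x = 1) is the Pochhammer (1/2)_k.
Adjacent-term ratio: r(k) = 1 * (k+\frac{1}{2}) (k+\frac{1}{2}) / [(k+4) (k+1)] - rational in k. x = 1; t_0 = -\frac{1}{3}; negate the roots.


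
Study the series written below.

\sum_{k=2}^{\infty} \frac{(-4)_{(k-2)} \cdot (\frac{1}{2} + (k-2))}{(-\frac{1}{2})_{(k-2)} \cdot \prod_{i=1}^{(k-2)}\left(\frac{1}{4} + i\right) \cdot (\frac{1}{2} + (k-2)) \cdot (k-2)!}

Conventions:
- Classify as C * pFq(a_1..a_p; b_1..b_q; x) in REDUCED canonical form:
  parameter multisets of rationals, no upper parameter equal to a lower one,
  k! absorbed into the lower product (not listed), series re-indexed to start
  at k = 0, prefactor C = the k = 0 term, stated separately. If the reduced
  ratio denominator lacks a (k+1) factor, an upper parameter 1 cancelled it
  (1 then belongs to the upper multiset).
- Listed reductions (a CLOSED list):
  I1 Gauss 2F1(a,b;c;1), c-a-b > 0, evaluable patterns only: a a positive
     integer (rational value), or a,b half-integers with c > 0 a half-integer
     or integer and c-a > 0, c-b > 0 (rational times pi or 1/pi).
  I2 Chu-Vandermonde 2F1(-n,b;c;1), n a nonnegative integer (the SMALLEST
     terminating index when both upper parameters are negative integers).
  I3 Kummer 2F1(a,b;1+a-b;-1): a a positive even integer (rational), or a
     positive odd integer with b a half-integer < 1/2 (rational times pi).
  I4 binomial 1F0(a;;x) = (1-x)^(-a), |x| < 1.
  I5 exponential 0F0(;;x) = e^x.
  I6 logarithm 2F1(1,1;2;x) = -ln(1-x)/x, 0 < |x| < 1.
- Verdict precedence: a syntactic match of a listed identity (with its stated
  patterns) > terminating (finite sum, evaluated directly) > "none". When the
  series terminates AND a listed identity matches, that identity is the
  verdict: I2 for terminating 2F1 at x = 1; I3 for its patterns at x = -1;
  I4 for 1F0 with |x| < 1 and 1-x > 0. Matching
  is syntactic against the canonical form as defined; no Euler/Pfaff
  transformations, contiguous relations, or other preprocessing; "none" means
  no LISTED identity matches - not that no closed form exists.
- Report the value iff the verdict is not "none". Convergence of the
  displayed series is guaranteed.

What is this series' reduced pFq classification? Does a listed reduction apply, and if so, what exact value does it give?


Key observation: t_0 = 1 here, and the lower running product (C = 1) is a rising factorial.
Term ratio: r(k) = 1 * (k-4) / [(k-\frac{1}{2}) (k+\frac{5}{4}) (k+1)] - rational in k, leading ratio 1; with t_0 = 1, classification follows.

With C = 1: the canonical form is 1F2(-4; -\frac{1}{2}, \frac{5}{4}; 1). Verdict: terminating - upper -4 stops the sum at k = 4; the 5 terms are added exactly. Sum: \frac{919}{149175}.


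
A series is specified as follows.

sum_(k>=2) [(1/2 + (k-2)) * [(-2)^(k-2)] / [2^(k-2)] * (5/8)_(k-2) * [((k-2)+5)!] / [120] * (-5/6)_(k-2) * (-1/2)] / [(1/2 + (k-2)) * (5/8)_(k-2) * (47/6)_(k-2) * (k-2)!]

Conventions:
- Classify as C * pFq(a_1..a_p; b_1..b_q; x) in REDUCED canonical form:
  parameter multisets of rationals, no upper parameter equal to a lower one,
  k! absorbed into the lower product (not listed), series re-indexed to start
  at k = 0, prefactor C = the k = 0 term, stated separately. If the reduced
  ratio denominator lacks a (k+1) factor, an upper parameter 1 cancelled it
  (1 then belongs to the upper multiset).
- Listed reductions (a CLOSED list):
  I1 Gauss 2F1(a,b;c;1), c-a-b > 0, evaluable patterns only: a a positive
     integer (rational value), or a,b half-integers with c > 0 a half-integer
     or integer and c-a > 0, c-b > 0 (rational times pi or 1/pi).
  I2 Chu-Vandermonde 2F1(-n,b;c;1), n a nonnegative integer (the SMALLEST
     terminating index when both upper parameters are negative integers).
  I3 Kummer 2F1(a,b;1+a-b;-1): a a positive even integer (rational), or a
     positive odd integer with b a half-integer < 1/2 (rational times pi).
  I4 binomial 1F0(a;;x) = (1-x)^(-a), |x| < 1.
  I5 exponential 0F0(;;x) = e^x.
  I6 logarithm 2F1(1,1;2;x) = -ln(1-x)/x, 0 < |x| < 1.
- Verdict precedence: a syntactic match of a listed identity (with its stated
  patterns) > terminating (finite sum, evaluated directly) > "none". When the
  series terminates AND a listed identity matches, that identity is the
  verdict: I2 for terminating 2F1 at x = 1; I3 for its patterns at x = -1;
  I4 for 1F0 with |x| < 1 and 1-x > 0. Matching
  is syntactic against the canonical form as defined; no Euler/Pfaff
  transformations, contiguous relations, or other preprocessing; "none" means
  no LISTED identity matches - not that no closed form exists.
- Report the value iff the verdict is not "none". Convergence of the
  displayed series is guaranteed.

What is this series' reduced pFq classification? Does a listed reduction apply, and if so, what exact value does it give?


Classification (C = -1/2): 2F1 with upper {-5/6, 6}, lower {47/6}, argument x = -1. Verdict: Kummer's theorem (I3) applies (x = -1; c = 47/6 equals 1+a-b for upper {-5/6, 6}: listed pattern). Sum: -8323/10368.

Key observation: t_0 = -1/2 here, and the two k-th powers (C = -1/2, x = -1) combine into one argument.
Consecutive-term ratio: r(k) = (-1) * (k-5/6) (k+6) / [(k+47/6) (k+1)] ; factor over Q: parameters, x = (-1), and C = -1/2.


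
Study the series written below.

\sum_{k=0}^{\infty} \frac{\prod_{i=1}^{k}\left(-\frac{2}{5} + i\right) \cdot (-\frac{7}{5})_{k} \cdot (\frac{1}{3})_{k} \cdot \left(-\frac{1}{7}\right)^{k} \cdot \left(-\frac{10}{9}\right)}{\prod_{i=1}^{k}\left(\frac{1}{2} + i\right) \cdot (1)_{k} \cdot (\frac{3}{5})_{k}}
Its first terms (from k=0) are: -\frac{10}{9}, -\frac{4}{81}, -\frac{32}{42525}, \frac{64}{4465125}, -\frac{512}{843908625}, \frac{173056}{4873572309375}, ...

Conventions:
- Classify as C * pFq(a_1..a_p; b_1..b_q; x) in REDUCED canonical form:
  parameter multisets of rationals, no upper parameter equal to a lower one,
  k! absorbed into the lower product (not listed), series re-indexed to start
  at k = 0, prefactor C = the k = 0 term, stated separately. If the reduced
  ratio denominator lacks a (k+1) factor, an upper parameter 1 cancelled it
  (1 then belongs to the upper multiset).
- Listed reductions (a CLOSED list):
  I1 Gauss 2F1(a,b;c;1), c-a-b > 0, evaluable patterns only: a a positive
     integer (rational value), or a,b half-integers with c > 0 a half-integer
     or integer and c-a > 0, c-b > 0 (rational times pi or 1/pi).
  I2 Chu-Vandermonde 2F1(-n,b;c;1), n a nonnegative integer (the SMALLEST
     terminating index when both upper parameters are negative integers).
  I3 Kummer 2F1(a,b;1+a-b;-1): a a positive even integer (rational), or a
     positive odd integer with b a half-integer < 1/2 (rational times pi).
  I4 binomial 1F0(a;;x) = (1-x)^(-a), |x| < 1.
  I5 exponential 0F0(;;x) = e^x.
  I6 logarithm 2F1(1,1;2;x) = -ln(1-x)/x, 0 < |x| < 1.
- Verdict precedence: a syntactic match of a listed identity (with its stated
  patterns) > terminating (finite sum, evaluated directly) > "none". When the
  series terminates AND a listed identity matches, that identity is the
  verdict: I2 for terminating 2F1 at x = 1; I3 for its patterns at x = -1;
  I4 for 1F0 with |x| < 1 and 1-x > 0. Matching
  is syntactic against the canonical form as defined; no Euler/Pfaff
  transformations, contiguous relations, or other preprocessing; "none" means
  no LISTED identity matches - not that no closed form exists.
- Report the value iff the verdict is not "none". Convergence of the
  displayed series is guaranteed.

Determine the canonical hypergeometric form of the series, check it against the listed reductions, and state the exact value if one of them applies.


With C = -\frac{10}{9}: the canonical form is 2F1(-\frac{7}{5}, \frac{1}{3}; \frac{3}{2}; -\frac{1}{7}). Verdict: none. A 2F1 with upper {-\frac{7}{5}, \frac{1}{3}} fits none of I1-I6 at x = -\frac{1}{7}; the sum runs forever.

Key step: t_0 = -\frac{10}{9} here, and (1)_k (C = -10/9, x = -1/7) is k! itself.
Adjacent-term ratio: r(k) = -\frac{1}{7} * (k-\frac{7}{5}) (k+\frac{1}{3}) / [(k+\frac{3}{2}) (k+1)] - rational; roots negated = parameters, x = -\frac{1}{7}, C = -\frac{10}{9}.


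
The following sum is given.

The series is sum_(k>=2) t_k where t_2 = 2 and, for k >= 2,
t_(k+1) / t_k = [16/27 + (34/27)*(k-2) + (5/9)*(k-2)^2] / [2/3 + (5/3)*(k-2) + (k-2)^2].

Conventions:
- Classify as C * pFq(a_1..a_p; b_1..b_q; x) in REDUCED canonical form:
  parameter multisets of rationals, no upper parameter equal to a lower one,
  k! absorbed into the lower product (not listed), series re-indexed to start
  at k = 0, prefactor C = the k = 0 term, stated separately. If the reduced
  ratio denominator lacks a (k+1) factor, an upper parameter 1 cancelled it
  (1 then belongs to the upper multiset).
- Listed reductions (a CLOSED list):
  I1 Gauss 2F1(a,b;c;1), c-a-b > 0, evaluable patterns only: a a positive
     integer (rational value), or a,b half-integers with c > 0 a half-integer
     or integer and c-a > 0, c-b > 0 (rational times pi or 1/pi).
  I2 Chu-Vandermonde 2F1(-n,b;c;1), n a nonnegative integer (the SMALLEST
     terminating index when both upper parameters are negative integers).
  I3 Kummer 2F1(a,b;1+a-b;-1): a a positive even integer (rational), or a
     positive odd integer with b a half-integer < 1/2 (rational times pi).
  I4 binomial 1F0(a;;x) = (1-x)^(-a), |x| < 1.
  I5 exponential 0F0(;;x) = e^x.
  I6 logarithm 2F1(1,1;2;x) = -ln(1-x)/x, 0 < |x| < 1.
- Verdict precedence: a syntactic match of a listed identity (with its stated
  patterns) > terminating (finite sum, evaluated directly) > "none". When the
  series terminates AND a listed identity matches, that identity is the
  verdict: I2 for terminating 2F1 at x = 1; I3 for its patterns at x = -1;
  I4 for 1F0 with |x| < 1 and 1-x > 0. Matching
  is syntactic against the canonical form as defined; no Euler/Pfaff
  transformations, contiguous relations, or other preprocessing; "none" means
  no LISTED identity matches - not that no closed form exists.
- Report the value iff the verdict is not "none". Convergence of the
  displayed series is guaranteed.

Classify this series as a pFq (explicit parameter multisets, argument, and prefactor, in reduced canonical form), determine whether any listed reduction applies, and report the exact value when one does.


At argument 5/9: a 1F0 with upper {8/5}, lower {-}, scaled by C = 2. Verdict at x = 5/9: the binomial series (I4) matches (the 1F0 binomial series: exponent -8/5, x = 5/9). Its exact value is 2 * (4/9)^(-8/5).

Structural cue: x = (5/9) and cancel k + 2/3 from the displayed ratio first; then C = 2, x = 5/9.
Adjacent-term ratio: r(k) = (5/9) * (k+8/5) / [(k+1)] - rational; roots negated = parameters, x = (5/9), C = 2.


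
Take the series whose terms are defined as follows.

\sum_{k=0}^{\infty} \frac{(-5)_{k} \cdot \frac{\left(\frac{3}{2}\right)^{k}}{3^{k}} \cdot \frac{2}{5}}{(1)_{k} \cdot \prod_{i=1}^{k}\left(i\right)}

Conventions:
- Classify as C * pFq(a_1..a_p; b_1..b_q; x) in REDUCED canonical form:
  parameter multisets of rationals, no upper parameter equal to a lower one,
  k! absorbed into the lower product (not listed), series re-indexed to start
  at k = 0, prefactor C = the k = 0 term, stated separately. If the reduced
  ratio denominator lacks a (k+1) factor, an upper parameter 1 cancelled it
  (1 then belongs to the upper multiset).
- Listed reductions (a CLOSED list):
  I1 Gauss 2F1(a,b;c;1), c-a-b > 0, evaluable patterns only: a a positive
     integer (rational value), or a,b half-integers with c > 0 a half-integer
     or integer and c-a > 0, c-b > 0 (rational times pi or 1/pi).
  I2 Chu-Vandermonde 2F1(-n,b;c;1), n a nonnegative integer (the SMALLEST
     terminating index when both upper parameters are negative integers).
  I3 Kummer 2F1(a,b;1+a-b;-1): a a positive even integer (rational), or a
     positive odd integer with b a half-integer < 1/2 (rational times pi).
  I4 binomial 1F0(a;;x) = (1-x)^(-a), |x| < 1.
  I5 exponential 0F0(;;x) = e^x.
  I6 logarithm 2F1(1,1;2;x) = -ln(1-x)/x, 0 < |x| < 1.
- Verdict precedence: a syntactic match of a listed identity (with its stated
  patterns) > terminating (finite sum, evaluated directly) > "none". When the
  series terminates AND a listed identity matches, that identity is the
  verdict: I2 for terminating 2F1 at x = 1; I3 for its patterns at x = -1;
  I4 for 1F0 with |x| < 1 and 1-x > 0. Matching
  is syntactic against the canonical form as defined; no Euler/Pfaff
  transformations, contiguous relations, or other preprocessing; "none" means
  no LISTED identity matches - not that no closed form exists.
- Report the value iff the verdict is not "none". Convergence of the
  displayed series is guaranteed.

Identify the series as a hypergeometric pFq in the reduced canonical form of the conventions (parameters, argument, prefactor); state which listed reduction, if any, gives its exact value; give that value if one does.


Structural cue: t_0 = \frac{2}{5} here, and the two k-th powers (prefactor 2/5) combine into one argument.
Consecutive-term ratio: r(k) = \frac{1}{2} * (k-5) / [(k+1) (k+1)] ; factor over Q: parameters, x = \frac{1}{2}, and C = \frac{2}{5}.

Prefactor \frac{2}{5}, argument \frac{1}{2}: 1F1 with upper {-5} over lower {1}. Verdict: terminating - no listed pattern fits, but -5 in the upper list cuts the series at k = 5; direct evaluation. Hence: -\frac{1711}{9600}.


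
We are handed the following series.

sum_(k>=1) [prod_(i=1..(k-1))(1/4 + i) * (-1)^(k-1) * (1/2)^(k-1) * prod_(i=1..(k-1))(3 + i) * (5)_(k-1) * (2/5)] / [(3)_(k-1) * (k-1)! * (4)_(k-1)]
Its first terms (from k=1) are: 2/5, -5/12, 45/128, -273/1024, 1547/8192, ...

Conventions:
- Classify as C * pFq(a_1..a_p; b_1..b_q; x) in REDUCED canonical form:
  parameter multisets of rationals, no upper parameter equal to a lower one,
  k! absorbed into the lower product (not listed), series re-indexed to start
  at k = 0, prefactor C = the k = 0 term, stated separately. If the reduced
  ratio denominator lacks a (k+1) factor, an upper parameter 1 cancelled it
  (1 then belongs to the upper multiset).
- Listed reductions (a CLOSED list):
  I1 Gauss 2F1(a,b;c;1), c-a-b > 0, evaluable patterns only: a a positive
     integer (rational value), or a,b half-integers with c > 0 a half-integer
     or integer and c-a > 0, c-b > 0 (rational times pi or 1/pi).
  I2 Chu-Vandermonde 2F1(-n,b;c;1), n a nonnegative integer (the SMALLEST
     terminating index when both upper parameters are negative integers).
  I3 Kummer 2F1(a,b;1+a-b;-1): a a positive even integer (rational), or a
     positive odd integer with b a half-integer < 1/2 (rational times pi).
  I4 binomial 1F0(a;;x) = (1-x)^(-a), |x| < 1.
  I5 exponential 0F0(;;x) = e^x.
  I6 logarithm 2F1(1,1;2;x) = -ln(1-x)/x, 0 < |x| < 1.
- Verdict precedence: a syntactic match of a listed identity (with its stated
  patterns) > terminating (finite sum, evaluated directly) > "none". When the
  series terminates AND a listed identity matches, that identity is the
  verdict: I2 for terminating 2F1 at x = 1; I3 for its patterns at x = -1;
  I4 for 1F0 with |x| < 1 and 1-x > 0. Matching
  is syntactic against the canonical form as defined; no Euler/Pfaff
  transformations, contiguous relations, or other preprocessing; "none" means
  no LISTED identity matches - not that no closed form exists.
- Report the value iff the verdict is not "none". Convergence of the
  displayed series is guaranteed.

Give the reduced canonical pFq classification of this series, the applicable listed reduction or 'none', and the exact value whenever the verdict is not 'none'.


At argument -1/2: a 2F1 with upper {5/4, 5}, lower {3}, scaled by C = 2/5. Verdict: none. No listed pattern accepts 2F1(5/4, 5; 3; -1/2).

Key observation: t_0 = 2/5 here, and the (-1)^k factor (C = 2/5, x = -1/2) folds into the argument's sign.
Adjacent-term ratio: r(k) = (-1/2) * (k+5/4) (k+5) / [(k+3) (k+1)] - poly over poly, x = (-1/2) from leading terms; C = 2/5 at k = 0.


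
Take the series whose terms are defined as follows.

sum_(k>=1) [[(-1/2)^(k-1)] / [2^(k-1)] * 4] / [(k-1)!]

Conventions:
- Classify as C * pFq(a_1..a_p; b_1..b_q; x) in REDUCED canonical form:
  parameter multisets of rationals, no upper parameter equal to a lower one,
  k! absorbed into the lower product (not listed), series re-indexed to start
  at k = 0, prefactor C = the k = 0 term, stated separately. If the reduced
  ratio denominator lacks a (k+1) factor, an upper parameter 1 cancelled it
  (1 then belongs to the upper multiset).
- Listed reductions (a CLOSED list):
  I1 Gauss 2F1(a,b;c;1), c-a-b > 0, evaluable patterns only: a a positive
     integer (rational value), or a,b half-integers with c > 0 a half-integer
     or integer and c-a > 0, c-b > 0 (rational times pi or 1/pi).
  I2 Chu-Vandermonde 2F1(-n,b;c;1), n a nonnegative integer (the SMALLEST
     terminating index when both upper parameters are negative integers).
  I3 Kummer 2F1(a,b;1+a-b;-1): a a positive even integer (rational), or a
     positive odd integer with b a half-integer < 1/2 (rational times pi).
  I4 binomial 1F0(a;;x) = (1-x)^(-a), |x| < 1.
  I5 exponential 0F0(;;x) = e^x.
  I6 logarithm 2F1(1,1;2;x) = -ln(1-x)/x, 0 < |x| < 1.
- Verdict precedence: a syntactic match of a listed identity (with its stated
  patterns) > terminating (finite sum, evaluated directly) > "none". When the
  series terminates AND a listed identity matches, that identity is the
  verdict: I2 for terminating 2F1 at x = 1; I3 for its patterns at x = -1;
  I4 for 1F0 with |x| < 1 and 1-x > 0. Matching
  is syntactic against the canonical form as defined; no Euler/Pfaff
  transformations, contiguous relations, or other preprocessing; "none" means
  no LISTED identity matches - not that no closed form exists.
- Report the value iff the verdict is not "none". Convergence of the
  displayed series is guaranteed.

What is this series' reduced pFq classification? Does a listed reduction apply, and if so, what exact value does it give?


This is 4 * 0F0(-; -; -1/4) in reduced canonical form. Verdict (x = -1/4): the exponential series (I5) applies (the 0F0 exponential series at x = -1/4). Its exact value is 4 * e^(-1/4).

First insight: t_0 being 4, the two k-th powers (C = 4, x = -1/4) combine into one argument.
Step ratio: r(k) = (-1/4) * 1 / [(k+1)] - rational; roots negated = parameters, x = (-1/4), C = 4.


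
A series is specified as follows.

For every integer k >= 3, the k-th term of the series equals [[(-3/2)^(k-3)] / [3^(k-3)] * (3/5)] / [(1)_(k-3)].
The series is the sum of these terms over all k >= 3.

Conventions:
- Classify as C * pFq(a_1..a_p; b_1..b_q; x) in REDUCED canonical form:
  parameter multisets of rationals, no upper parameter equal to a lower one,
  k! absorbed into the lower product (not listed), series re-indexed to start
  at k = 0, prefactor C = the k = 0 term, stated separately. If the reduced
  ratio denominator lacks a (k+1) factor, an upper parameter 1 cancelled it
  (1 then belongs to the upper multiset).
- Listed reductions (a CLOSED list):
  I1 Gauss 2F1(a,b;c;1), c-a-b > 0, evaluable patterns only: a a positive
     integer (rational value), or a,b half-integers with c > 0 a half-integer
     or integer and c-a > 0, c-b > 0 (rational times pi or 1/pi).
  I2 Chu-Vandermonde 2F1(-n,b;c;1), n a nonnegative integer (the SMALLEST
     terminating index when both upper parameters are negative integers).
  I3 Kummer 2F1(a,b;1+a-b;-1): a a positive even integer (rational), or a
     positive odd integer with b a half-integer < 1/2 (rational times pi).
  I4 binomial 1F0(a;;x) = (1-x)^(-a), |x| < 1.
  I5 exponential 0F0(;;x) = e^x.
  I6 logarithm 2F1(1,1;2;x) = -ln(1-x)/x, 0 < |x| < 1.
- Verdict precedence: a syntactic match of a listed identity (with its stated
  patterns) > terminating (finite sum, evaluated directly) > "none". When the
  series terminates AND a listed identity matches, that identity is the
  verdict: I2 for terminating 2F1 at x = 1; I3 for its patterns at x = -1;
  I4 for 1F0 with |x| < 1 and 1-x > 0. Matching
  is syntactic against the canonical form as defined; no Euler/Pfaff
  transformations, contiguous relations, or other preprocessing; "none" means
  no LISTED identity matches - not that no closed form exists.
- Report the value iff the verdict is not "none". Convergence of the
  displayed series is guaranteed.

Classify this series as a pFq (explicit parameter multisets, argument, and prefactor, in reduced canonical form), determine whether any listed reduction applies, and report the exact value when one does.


This is 3/5 * 0F0(-; -; -1/2) in reduced canonical form. Verdict: this is the I5 exponential reduction (the 0F0 exponential series at x = -1/2). Exact value: (3/5) * e^(-1/2).

Key observation: x = (-1/2) and (1)_k (prefactor 3/5) is k! itself.
Ratio: r(k) = (-1/2) * 1 / [(k+1)] - rational; roots negated = parameters, x = (-1/2), C = 3/5.
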